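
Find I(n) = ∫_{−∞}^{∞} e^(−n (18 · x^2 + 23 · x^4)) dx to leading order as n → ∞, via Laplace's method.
I(n) ~ sqrt(π/(18n))

φ(x) = 18 · x^2 + 23 · x^4 has its unique global minimum at x* = 0 (since φ'(x) = 36x + 92x^3 = 0 only at x = 0 for real x with both coefficients positive, and φ → ∞ as |x| → ∞). At x* = 0, φ(0) = 0 and φ''(0) = 36. Laplace's method then gives
  I(n) ~ sqrt(2π / (n · φ''(0))) · e^(−n φ(0)) = sqrt(2π / (36n)) = sqrt(π/(18n)).
The 23 · x^4 term contributes only at subleading order (an O(1/n) relative correction).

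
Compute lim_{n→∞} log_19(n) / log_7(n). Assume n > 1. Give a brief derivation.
lim = ln(7) / ln(19) = log_19(7)

Change of base: log_19(n) = ln n / ln 19 and log_7(n) = ln n / ln 7. The ratio is (ln n / ln 19) · (ln 7 / ln n) = ln 7 / ln 19, a constant independent of n. So the limit is ln 7 / ln 19 = log_19(7).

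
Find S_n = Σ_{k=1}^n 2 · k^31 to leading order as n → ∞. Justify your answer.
S_n ~ n^32 / 16

By integral comparison (Euler-Maclaurin), Σ_{k=1}^n 2 · k^31 = 2 · ∫_0^n x^31 dx + O(n^31) = 2 · n^32/32 = n^32 / 16 + O(n^31). (Equivalently, Faulhaber's formula gives the same leading term.)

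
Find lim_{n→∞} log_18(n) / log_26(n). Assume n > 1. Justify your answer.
lim = ln(26) / ln(18) = log_18(26)

Change of base: log_18(n) = ln n / ln 18 and log_26(n) = ln n / ln 26. The ratio is (ln n / ln 18) · (ln 26 / ln n) = ln 26 / ln 18, a constant independent of n. So the limit is ln 26 / ln 18 = log_18(26).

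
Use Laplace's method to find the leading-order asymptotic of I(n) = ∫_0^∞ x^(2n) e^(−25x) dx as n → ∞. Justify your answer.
I(n) ~ (sqrt(2π·2n) / 25) · (2n/(25e))^(2n)

Write the integrand as exp(2n ln x − 25x) and set f(x) = 2n ln x − 25x. Then f'(x) = 2n/x − 25 = 0 at x* = 2n/25, and f''(x*) = −2n/x*^2 = −25^2/(2n). Laplace's method (interior maximum) gives
  I(n) ~ e^(f(x*)) · sqrt(2π / |f''(x*)|)
        = exp(2n ln(2n/25) − 2n) · sqrt(2π · 2n / 25^2)
        = (2n/25)^(2n) e^(−2n) · sqrt(2π·2n) / 25
        = (sqrt(2π·2n) / 25) · (2n/(25e))^(2n).
This matches Γ(2n+1)/25^(2n+1) with Stirling applied to Γ.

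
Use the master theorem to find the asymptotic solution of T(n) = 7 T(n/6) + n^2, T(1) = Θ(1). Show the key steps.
T(n) = Θ(n^2)

log_6 7 ≈ 1.086. f(n) = n^2 dominates n^(log_6 7) since 2 > 1.086, and the regularity condition a·f(n/b) = 7·(n/6)^2 = (7/36)·n^2 ≤ c·f(n) holds with c = 7/36 ≈ 0.194 < 1. So this is Case 3: T(n) = Θ(f(n)) = Θ(n^2).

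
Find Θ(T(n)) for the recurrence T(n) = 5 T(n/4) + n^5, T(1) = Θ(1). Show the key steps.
T(n) = Θ(n^5)

log_4 5 ≈ 1.161. f(n) = n^5 dominates n^(log_4 5) since 5 > 1.161, and the regularity condition a·f(n/b) = 5·(n/4)^5 = (5/1024)·n^5 ≤ c·f(n) holds with c = 5/1024 ≈ 0.00488 < 1. So this is Case 3: T(n) = Θ(f(n)) = Θ(n^5).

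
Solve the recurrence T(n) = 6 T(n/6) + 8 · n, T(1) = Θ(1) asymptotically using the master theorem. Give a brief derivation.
T(n) = Θ(n log n)

log_6 6 = 1, and f(n) = 8 · n = Θ(n^(log_6 6)). This is Case 2 of the master theorem: T(n) = Θ(f(n) · log n) = Θ(n log n).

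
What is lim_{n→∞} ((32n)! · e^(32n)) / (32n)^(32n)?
lim = ∞

Stirling: (32n)! ~ sqrt(2π·32n) · (32n/e)^(32n). Hence
  (32n)! · e^(32n) / (32n)^(32n) ~ sqrt(2π·32n) = sqrt(2π·32) · sqrt(n) → ∞.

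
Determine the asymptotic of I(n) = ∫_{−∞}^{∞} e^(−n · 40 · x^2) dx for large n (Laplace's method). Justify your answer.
I(n) = sqrt(π/(40n))

Here φ(x) = 40 · x^2 has its unique minimum at x* = 0 with φ(x*) = 0 and φ''(x*) = 80. Laplace's method gives
  I(n) ~ e^(−n φ(x*)) · sqrt(2π / (n · φ''(x*))) = sqrt(2π / (80n)) = sqrt(π/(40n)).
This is exact: substituting u = (x − 0)·sqrt(40n) gives I(n) = (1/sqrt(40n)) ∫_{−∞}^{∞} e^(−u^2) du = sqrt(π/(40n)).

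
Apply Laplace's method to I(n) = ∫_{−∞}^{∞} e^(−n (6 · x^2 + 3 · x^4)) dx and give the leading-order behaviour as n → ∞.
I(n) ~ sqrt(π/(6n))

φ(x) = 6 · x^2 + 3 · x^4 has its unique global minimum at x* = 0 (since φ'(x) = 12x + 12x^3 = 0 only at x = 0 for real x with both coefficients positive, and φ → ∞ as |x| → ∞). At x* = 0, φ(0) = 0 and φ''(0) = 12. Laplace's method then gives
  I(n) ~ sqrt(2π / (n · φ''(0))) · e^(−n φ(0)) = sqrt(2π / (12n)) = sqrt(π/(6n)).
The 3 · x^4 term contributes only at subleading order (an O(1/n) relative correction).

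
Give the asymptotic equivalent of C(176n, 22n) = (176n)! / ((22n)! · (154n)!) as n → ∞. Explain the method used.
C(176n, 22n) ~ (16777216/823543)^(22n) · sqrt(4/(7π·22n))

Write N = 22n. Apply Stirling to each factorial:
  (8N)! ~ sqrt(2π·8N) · (8N/e)^(8N),
  N! ~ sqrt(2π N) · (N/e)^N,
  (7N)! ~ sqrt(2π·7N) · (7N/e)^(7N).
The exponential factors combine to (8N)^(8N) / (N^N · (7N)^(7N)) = 8^(8N)/7^(7N) = (8^8/7^7)^N = (16777216/823543)^N.
The square-root prefactors combine to sqrt(2π·8N) / (sqrt(2π N)·sqrt(2π·7N)) = sqrt(8 / (2π·7·N)) = sqrt(4/(7π·22n)).
Substituting N = 22n: C(176n, 22n) ~ (16777216/823543)^(22n) · sqrt(4/(7π·22n)).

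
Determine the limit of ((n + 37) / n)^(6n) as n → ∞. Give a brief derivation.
lim = e^222

Rewrite as (1 + 37/n)^(6n). By the standard limit (1 + x/n)^n → e^x, we have (1 + 37/n)^n → e^37, and raising to the 6th power gives e^222.
More precisely, ln[(1 + 37/n)^(6n)] = 6n · ln(1 + 37/n) = 6n · (37/n + O(1/n^2)) = 222 + O(1/n) → 222.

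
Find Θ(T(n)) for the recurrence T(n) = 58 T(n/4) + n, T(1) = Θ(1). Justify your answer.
T(n) = Θ(n^(log_4 58))

Master theorem: compare f(n) = n to n^(log_4 58) where log_4 58 ≈ 2.929. Since 1 < log_4 58, we have f(n) = O(n^(log_4 58 − ε)) for some ε > 0 — Case 1. Hence T(n) = Θ(n^(log_4 58)).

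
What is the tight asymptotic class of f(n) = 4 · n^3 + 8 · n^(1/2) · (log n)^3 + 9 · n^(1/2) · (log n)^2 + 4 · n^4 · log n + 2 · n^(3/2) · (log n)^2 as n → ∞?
f(n) ∈ Θ(n^4 · log n)

Compare the terms by growth order. For large n, n^a · (log n)^b dominates n^a' · (log n)^b' iff a > a', or (a = a' and b > b'). Ranking the 5 terms shows the dominant one is 4 · n^4 · log n. Hence f(n) ∈ Θ(n^4 · log n).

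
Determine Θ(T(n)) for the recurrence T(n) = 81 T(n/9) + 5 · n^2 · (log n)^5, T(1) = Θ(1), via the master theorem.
T(n) = Θ(n^2 · (log n)^6)

Here log_9 81 = 2 and f(n) = 5 · n^2 · (log n)^5 = Θ(n^(log_9 81) · (log n)^5). This is the extended Case 2 of the master theorem (f matches the critical exponent up to log factors), giving T(n) = Θ(n^(log_9 81) · (log n)^(5+1)) = Θ(n^2 · (log n)^6).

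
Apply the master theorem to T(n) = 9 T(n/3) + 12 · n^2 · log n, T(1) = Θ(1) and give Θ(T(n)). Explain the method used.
T(n) = Θ(n^2 · (log n)^2)

Here log_3 9 = 2 and f(n) = 12 · n^2 · log n = Θ(n^(log_3 9) · (log n)^1). This is the extended Case 2 of the master theorem (f matches the critical exponent up to log factors), giving T(n) = Θ(n^(log_3 9) · (log n)^(1+1)) = Θ(n^2 · (log n)^2).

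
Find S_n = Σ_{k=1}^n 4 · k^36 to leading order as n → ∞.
S_n ~ 4 · n^37 / 37

By integral comparison (Euler-Maclaurin), Σ_{k=1}^n 4 · k^36 = 4 · ∫_0^n x^36 dx + O(n^36) = 4 · n^37/37 + O(n^36). (Equivalently, Faulhaber's formula gives the same leading term.)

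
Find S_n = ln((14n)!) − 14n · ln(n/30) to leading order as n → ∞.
S_n ~ 14n · (ln 420 − 1) + O(ln n)

Stirling: ln((14n)!) = 14n ln(14n) − 14n + O(ln n).
  S_n = 14n ln(14n) − 14n − 14n ln(n/30) + O(ln n)
      = 14n ln(14n) − 14n ln n + 14n ln 30 − 14n + O(ln n)
      = 14n ln 14 + 14n ln 30 − 14n + O(ln n)
      = 14n (ln 420 − 1) + O(ln n).
Numerically ln(420) − 1 ≈ 5.0403.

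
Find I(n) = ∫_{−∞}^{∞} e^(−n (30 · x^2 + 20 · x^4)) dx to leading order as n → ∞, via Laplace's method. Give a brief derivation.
I(n) ~ sqrt(π/(30n))

φ(x) = 30 · x^2 + 20 · x^4 has its unique global minimum at x* = 0 (since φ'(x) = 60x + 80x^3 = 0 only at x = 0 for real x with both coefficients positive, and φ → ∞ as |x| → ∞). At x* = 0, φ(0) = 0 and φ''(0) = 60. Laplace's method then gives
  I(n) ~ sqrt(2π / (n · φ''(0))) · e^(−n φ(0)) = sqrt(2π / (60n)) = sqrt(π/(30n)).
The 20 · x^4 term contributes only at subleading order (an O(1/n) relative correction).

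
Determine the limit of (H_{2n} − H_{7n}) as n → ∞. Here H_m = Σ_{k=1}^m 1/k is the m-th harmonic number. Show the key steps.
lim = ln(2/7)

Euler-Maclaurin gives H_m = ln m + γ + 1/(2m) + O(1/m^2). The γ and O(1/m) terms cancel in the difference:
  H_{2n} − H_{7n} = ln(2n) − ln(7n) + O(1/n) = ln(2/7) + O(1/n).
Hence the limit is ln(2/7).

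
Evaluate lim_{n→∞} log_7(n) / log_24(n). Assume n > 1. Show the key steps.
lim = ln(24) / ln(7) = log_7(24)

Change of base: log_7(n) = ln n / ln 7 and log_24(n) = ln n / ln 24. The ratio is (ln n / ln 7) · (ln 24 / ln n) = ln 24 / ln 7, a constant independent of n. So the limit is ln 24 / ln 7 = log_7(24).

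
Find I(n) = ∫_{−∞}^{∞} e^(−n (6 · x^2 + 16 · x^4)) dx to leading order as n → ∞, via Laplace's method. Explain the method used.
I(n) ~ sqrt(π/(6n))

φ(x) = 6 · x^2 + 16 · x^4 has its unique global minimum at x* = 0 (since φ'(x) = 12x + 64x^3 = 0 only at x = 0 for real x with both coefficients positive, and φ → ∞ as |x| → ∞). At x* = 0, φ(0) = 0 and φ''(0) = 12. Laplace's method then gives
  I(n) ~ sqrt(2π / (n · φ''(0))) · e^(−n φ(0)) = sqrt(2π / (12n)) = sqrt(π/(6n)).
The 16 · x^4 term contributes only at subleading order (an O(1/n) relative correction).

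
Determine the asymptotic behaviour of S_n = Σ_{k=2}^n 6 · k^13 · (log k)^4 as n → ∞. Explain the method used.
S_n ~ 3 · n^14 · (log n)^4 / 7

By integral comparison, S_n = ∫_1^n 6 · x^13 · (log x)^4 dx + O(n^13 · (log n)^4). For the integral, the leading term of ∫_1^n x^13 (log x)^4 dx is n^14/14 · (log n)^4 (by repeated integration by parts; each step lowers the log-exponent and produces a relatively O(1/log n) correction). Hence S_n ~ 3 · n^14 · (log n)^4 / 7.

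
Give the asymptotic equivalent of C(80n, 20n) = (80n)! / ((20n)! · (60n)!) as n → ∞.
C(80n, 20n) ~ (256/27)^(20n) · sqrt(2/(3π·20n))

Write N = 20n. Apply Stirling to each factorial:
  (4N)! ~ sqrt(2π·4N) · (4N/e)^(4N),
  N! ~ sqrt(2π N) · (N/e)^N,
  (3N)! ~ sqrt(2π·3N) · (3N/e)^(3N).
The exponential factors combine to (4N)^(4N) / (N^N · (3N)^(3N)) = 4^(4N)/3^(3N) = (4^4/3^3)^N = (256/27)^N.
The square-root prefactors combine to sqrt(2π·4N) / (sqrt(2π N)·sqrt(2π·3N)) = sqrt(4 / (2π·3·N)) = sqrt(2/(3π·20n)).
Substituting N = 20n: C(80n, 20n) ~ (256/27)^(20n) · sqrt(2/(3π·20n)).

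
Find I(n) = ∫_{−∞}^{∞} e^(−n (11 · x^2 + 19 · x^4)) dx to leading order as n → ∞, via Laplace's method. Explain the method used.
I(n) ~ sqrt(π/(11n))

φ(x) = 11 · x^2 + 19 · x^4 has its unique global minimum at x* = 0 (since φ'(x) = 22x + 76x^3 = 0 only at x = 0 for real x with both coefficients positive, and φ → ∞ as |x| → ∞). At x* = 0, φ(0) = 0 and φ''(0) = 22. Laplace's method then gives
  I(n) ~ sqrt(2π / (n · φ''(0))) · e^(−n φ(0)) = sqrt(2π / (22n)) = sqrt(π/(11n)).
The 19 · x^4 term contributes only at subleading order (an O(1/n) relative correction).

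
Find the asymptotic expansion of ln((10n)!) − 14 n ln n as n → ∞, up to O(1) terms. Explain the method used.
ln((10n)!) − 14 n ln n = −4 n ln n + 10(ln 10 − 1) n + (1/2) ln(2π·10n) + O(1/n)

Stirling: ln((10n)!) = 10n ln(10n) − 10n + (1/2) ln(2π·10n) + O(1/n).
Expand 10n ln(10n) = 10n (ln n + ln 10) = 10n ln n + 10n ln 10.
Subtract 14n ln n: leading term is (10 − 14) n ln n = −4 n ln n. The next term is 10n ln 10 − 10n = 10(ln 10 − 1) n. Then the (1/2) ln(2π·10n) correction.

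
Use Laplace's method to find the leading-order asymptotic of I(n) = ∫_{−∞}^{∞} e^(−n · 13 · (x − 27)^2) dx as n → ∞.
I(n) = sqrt(π/(13n))

Here φ(x) = 13 · (x − 27)^2 has its unique minimum at x* = 27 with φ(x*) = 0 and φ''(x*) = 26. Laplace's method gives
  I(n) ~ e^(−n φ(x*)) · sqrt(2π / (n · φ''(x*))) = sqrt(2π / (26n)) = sqrt(π/(13n)).
This is exact: substituting u = (x − 27)·sqrt(13n) gives I(n) = (1/sqrt(13n)) ∫_{−∞}^{∞} e^(−u^2) du = sqrt(π/(13n)).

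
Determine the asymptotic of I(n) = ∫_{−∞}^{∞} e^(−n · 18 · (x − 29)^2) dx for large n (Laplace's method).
I(n) = sqrt(π/(18n))

Here φ(x) = 18 · (x − 29)^2 has its unique minimum at x* = 29 with φ(x*) = 0 and φ''(x*) = 36. Laplace's method gives
  I(n) ~ e^(−n φ(x*)) · sqrt(2π / (n · φ''(x*))) = sqrt(2π / (36n)) = sqrt(π/(18n)).
This is exact: substituting u = (x − 29)·sqrt(18n) gives I(n) = (1/sqrt(18n)) ∫_{−∞}^{∞} e^(−u^2) du = sqrt(π/(18n)).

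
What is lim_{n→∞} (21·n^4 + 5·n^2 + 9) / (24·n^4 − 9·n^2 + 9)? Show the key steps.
lim = 21/24 = 7/8

For large n the leading n^4 terms dominate both numerator and denominator. Dividing top and bottom by n^4, every other term tends to 0, leaving 21/24 = 7/8.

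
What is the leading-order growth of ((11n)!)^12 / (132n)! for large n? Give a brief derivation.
((11n)!)^12/(132n)! ~ ((2π·11n)^(11/2) / sqrt(12)) · 12^(−12·11n)  →  0

Write N = 11n. Stirling: N! ~ sqrt(2π N)(N/e)^N and (12N)! ~ sqrt(2π·12N)·(12N/e)^(12N).
  (N!)^12/(12N)! ~ (2π N)^(12/2) (N/e)^(12N) / [sqrt(2π·12N) (12N/e)^(12N)]
     = (2π N)^(12/2) / sqrt(2π·12N) · (N/(12N))^(12N)
     = (2π N)^((12−1)/2) / sqrt(12) · 12^(−12N).
Since 12^12 > 1, the factor 12^(−12N) decays exponentially, so the ratio → 0. Substituting N = 11n gives the stated form.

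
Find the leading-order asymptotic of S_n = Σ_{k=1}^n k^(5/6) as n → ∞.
S_n ~ (6/11) · n^(11/6)

Integral comparison: Σ_{k=1}^n k^(5/6) = ∫_0^n x^(5/6) dx + O(n^(5/6)). The integral is n^(1 + 5/6) / (1 + 5/6) = n^((5+6)/6) / ((5+6)/6) = (6/11) · n^(11/6).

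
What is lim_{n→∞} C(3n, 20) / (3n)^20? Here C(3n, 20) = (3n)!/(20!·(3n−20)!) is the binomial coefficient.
lim = 1/20! = 1/2432902008176640000

With N = 3n → ∞: C(N, 20) / N^20 = [N(N−1)…(N−19)] / (20! · N^20) = (1/20!) · 1 · (1 − 1/(3n)) · … · (1 − 19/(3n)). Each factor → 1 as N → ∞, so the limit is 1/20! = 1/2432902008176640000.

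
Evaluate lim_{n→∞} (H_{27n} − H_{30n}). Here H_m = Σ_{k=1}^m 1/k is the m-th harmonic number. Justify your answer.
lim = ln(27/30) = ln(9/10)

Euler-Maclaurin gives H_m = ln m + γ + 1/(2m) + O(1/m^2). The γ and O(1/m) terms cancel in the difference:
  H_{27n} − H_{30n} = ln(27n) − ln(30n) + O(1/n) = ln(27/30) + O(1/n).
Hence the limit is ln(27/30) = ln(9/10).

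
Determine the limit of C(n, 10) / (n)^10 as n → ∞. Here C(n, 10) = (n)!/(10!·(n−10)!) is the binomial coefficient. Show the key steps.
lim = 1/10! = 1/3628800

With N = n → ∞: C(N, 10) / N^10 = [N(N−1)…(N−9)] / (10! · N^10) = (1/10!) · 1 · (1 − 1/n) · … · (1 − 9/n). Each factor → 1 as N → ∞, so the limit is 1/10! = 1/3628800.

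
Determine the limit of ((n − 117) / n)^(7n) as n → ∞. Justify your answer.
lim = e^(−819)

Rewrite as (1 − 117/n)^(7n). By the standard limit (1 + x/n)^n → e^x, we have (1 − 117/n)^n → e^(−117), and raising to the 7th power gives e^(−819).
More precisely, ln[(1 − 117/n)^(7n)] = 7n · ln(1 − 117/n) = 7n · (-117/n + O(1/n^2)) = -819 + O(1/n) → -819.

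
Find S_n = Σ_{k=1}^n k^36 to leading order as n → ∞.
S_n ~ n^37 / 37

By integral comparison (Euler-Maclaurin), Σ_{k=1}^n k^36 = ∫_0^n x^36 dx + O(n^36) = n^37/37 + O(n^36). (Equivalently, Faulhaber's formula gives the same leading term.)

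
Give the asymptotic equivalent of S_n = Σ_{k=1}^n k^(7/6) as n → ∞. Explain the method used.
S_n ~ (6/13) · n^(13/6)

Integral comparison: Σ_{k=1}^n k^(7/6) = ∫_0^n x^(7/6) dx + O(n^(7/6)). The integral is n^(1 + 7/6) / (1 + 7/6) = n^((7+6)/6) / ((7+6)/6) = (6/13) · n^(13/6).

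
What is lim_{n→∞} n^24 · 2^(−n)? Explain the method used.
lim = 0

Exponentials with base > 1 dominate every fixed polynomial: for any fixed c, n^c / 2^n → 0 as n → ∞ (e.g. by the ratio test, or by writing 2^n = e^(n ln 2) and noting e^(n ln 2) / n^c → ∞). Hence n^24 · 2^(−n) = n^24 / 2^n → 0.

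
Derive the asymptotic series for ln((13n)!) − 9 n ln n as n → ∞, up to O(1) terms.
ln((13n)!) − 9 n ln n = 4 n ln n + 13(ln 13 − 1) n + (1/2) ln(2π·13n) + O(1/n)

Stirling: ln((13n)!) = 13n ln(13n) − 13n + (1/2) ln(2π·13n) + O(1/n).
Expand 13n ln(13n) = 13n (ln n + ln 13) = 13n ln n + 13n ln 13.
Subtract 9n ln n: leading term is (13 − 9) n ln n = 4 n ln n. The next term is 13n ln 13 − 13n = 13(ln 13 − 1) n. Then the (1/2) ln(2π·13n) correction.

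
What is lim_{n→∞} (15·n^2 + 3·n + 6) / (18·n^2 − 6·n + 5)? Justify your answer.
lim = 15/18 = 5/6

For large n the leading n^2 terms dominate both numerator and denominator. Dividing top and bottom by n^2, every other term tends to 0, leaving 15/18 = 5/6.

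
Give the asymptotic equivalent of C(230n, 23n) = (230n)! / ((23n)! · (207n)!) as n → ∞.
C(230n, 23n) ~ (10000000000/387420489)^(23n) · sqrt(5/(9π·23n))

Write N = 23n. Apply Stirling to each factorial:
  (10N)! ~ sqrt(2π·10N) · (10N/e)^(10N),
  N! ~ sqrt(2π N) · (N/e)^N,
  (9N)! ~ sqrt(2π·9N) · (9N/e)^(9N).
The exponential factors combine to (10N)^(10N) / (N^N · (9N)^(9N)) = 10^(10N)/9^(9N) = (10^10/9^9)^N = (10000000000/387420489)^N.
The square-root prefactors combine to sqrt(2π·10N) / (sqrt(2π N)·sqrt(2π·9N)) = sqrt(10 / (2π·9·N)) = sqrt(5/(9π·23n)).
Substituting N = 23n: C(230n, 23n) ~ (10000000000/387420489)^(23n) · sqrt(5/(9π·23n)).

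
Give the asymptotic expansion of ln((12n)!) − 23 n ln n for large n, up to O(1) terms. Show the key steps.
ln((12n)!) − 23 n ln n = −11 n ln n + 12(ln 12 − 1) n + (1/2) ln(2π·12n) + O(1/n)

Stirling: ln((12n)!) = 12n ln(12n) − 12n + (1/2) ln(2π·12n) + O(1/n).
Expand 12n ln(12n) = 12n (ln n + ln 12) = 12n ln n + 12n ln 12.
Subtract 23n ln n: leading term is (12 − 23) n ln n = −11 n ln n. The next term is 12n ln 12 − 12n = 12(ln 12 − 1) n. Then the (1/2) ln(2π·12n) correction.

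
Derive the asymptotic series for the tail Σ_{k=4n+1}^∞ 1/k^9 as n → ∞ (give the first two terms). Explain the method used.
Σ_{k>4n} 1/k^9 = 1/(8 · (4n)^8) − 1/(2 · (4n)^9) + O(1/(4n)^10)

Compare to the integral: ∫_{4n}^∞ x^(−9) dx = [−x^(−8)/8]_{4n}^∞ = 1/((9−1)·(4n)^8). The Euler-Maclaurin correction adds −f(4n)/2 = −1/(2·(4n)^9). Euler-Maclaurin then gives
  Σ_{k>4n} 1/k^9 = ∫_{4n}^∞ dx/x^9 − 1/(2·(4n)^9) + O(1/(4n)^10).
(Equivalently this is ζ(9) − Σ_{k≤4n} 1/k^9.)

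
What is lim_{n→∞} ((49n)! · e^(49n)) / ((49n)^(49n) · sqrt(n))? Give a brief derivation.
lim = sqrt(2π·49)

Stirling: (49n)! ~ sqrt(2π·49n) · (49n/e)^(49n). Hence
  (49n)! · e^(49n) / (49n)^(49n) ~ sqrt(2π·49n).
Dividing by sqrt(n): sqrt(2π·49n) / sqrt(n) = sqrt(2π·49) · n^((1−1)/2), so the limit is sqrt(2π·49).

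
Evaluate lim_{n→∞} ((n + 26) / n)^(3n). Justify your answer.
lim = e^78

Rewrite as (1 + 26/n)^(3n). By the standard limit (1 + x/n)^n → e^x, we have (1 + 26/n)^n → e^26, and raising to the 3rd power gives e^78.
More precisely, ln[(1 + 26/n)^(3n)] = 3n · ln(1 + 26/n) = 3n · (26/n + O(1/n^2)) = 78 + O(1/n) → 78.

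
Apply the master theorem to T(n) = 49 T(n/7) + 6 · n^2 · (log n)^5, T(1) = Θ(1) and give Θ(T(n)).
T(n) = Θ(n^2 · (log n)^6)

Here log_7 49 = 2 and f(n) = 6 · n^2 · (log n)^5 = Θ(n^(log_7 49) · (log n)^5). This is the extended Case 2 of the master theorem (f matches the critical exponent up to log factors), giving T(n) = Θ(n^(log_7 49) · (log n)^(5+1)) = Θ(n^2 · (log n)^6).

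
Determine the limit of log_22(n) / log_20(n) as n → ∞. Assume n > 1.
lim = ln(20) / ln(22) = log_22(20)

Change of base: log_22(n) = ln n / ln 22 and log_20(n) = ln n / ln 20. The ratio is (ln n / ln 22) · (ln 20 / ln n) = ln 20 / ln 22, a constant independent of n. So the limit is ln 20 / ln 22 = log_22(20).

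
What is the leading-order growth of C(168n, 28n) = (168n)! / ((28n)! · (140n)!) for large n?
C(168n, 28n) ~ (46656/3125)^(28n) · sqrt(3/(5π·28n))

Write N = 28n. Apply Stirling to each factorial:
  (6N)! ~ sqrt(2π·6N) · (6N/e)^(6N),
  N! ~ sqrt(2π N) · (N/e)^N,
  (5N)! ~ sqrt(2π·5N) · (5N/e)^(5N).
The exponential factors combine to (6N)^(6N) / (N^N · (5N)^(5N)) = 6^(6N)/5^(5N) = (6^6/5^5)^N = (46656/3125)^N.
The square-root prefactors combine to sqrt(2π·6N) / (sqrt(2π N)·sqrt(2π·5N)) = sqrt(6 / (2π·5·N)) = sqrt(3/(5π·28n)).
Substituting N = 28n: C(168n, 28n) ~ (46656/3125)^(28n) · sqrt(3/(5π·28n)).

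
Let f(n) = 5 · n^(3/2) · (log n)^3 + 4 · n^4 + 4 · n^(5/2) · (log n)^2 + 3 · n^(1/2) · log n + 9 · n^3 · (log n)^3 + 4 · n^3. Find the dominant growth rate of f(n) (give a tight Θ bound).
f(n) ∈ Θ(n^4)

Compare the terms by growth order. For large n, n^a · (log n)^b dominates n^a' · (log n)^b' iff a > a', or (a = a' and b > b'). Ranking the 6 terms shows the dominant one is 4 · n^4. Hence f(n) ∈ Θ(n^4).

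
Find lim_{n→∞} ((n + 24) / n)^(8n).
lim = e^192

Rewrite as (1 + 24/n)^(8n). By the standard limit (1 + x/n)^n → e^x, we have (1 + 24/n)^n → e^24, and raising to the 8th power gives e^192.
More precisely, ln[(1 + 24/n)^(8n)] = 8n · ln(1 + 24/n) = 8n · (24/n + O(1/n^2)) = 192 + O(1/n) → 192.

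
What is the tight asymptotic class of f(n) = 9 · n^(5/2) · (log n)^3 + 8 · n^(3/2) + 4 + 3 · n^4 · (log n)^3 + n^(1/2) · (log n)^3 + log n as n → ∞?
f(n) ∈ Θ(n^4 · (log n)^3)

Compare the terms by growth order. For large n, n^a · (log n)^b dominates n^a' · (log n)^b' iff a > a', or (a = a' and b > b'). Ranking the 6 terms shows the dominant one is 3 · n^4 · (log n)^3. Hence f(n) ∈ Θ(n^4 · (log n)^3).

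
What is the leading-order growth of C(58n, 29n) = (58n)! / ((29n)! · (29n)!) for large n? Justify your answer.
C(58n, 29n) ~ (4)^(29n) · sqrt(1/(π·29n))

Write N = 29n. Apply Stirling to each factorial:
  (2N)! ~ sqrt(2π·2N) · (2N/e)^(2N),
  N! ~ sqrt(2π N) · (N/e)^N,
  (1N)! ~ sqrt(2π·1N) · (1N/e)^(1N).
The exponential factors combine to (2N)^(2N) / (N^N · (1N)^(1N)) = 2^(2N)/1^(1N) = (2^2/1^1)^N = (4)^N.
The square-root prefactors combine to sqrt(2π·2N) / (sqrt(2π N)·sqrt(2π·1N)) = sqrt(2 / (2π·1·N)) = sqrt(1/(π·29n)).
Substituting N = 29n: C(58n, 29n) ~ (4)^(29n) · sqrt(1/(π·29n)).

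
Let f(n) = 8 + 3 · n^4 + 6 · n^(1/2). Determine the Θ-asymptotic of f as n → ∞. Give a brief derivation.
f(n) ∈ Θ(n^4)

Compare the terms by growth order. For large n, n^a · (log n)^b dominates n^a' · (log n)^b' iff a > a', or (a = a' and b > b'). Ranking the 3 terms shows the dominant one is 3 · n^4. Hence f(n) ∈ Θ(n^4).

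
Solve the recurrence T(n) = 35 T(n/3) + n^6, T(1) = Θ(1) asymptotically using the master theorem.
T(n) = Θ(n^6)

log_3 35 ≈ 3.236. f(n) = n^6 dominates n^(log_3 35) since 6 > 3.236, and the regularity condition a·f(n/b) = 35·(n/3)^6 = (35/729)·n^6 ≤ c·f(n) holds with c = 35/729 ≈ 0.048 < 1. So this is Case 3: T(n) = Θ(f(n)) = Θ(n^6).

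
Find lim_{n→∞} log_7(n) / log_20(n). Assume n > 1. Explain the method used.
lim = ln(20) / ln(7) = log_7(20)

Change of base: log_7(n) = ln n / ln 7 and log_20(n) = ln n / ln 20. The ratio is (ln n / ln 7) · (ln 20 / ln n) = ln 20 / ln 7, a constant independent of n. So the limit is ln 20 / ln 7 = log_7(20).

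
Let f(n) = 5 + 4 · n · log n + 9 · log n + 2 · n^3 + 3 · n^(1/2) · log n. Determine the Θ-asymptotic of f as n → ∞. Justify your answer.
f(n) ∈ Θ(n^3)

Compare the terms by growth order. For large n, n^a · (log n)^b dominates n^a' · (log n)^b' iff a > a', or (a = a' and b > b'). Ranking the 5 terms shows the dominant one is 2 · n^3. Hence f(n) ∈ Θ(n^3).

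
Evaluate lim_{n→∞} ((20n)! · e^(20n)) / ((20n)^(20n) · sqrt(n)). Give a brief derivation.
lim = sqrt(2π·20)

Stirling: (20n)! ~ sqrt(2π·20n) · (20n/e)^(20n). Hence
  (20n)! · e^(20n) / (20n)^(20n) ~ sqrt(2π·20n).
Dividing by sqrt(n): sqrt(2π·20n) / sqrt(n) = sqrt(2π·20) · n^((1−1)/2), so the limit is sqrt(2π·20).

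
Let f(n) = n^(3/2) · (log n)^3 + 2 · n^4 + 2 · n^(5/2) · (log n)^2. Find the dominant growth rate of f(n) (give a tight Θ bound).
f(n) ∈ Θ(n^4)

Compare the terms by growth order. For large n, n^a · (log n)^b dominates n^a' · (log n)^b' iff a > a', or (a = a' and b > b'). Ranking the 3 terms shows the dominant one is 2 · n^4. Hence f(n) ∈ Θ(n^4).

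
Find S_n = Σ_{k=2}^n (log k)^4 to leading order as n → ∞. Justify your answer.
S_n ~ n · (log n)^4

By integral comparison, S_n = ∫_1^n (log x)^4 dx + O((log n)^4). For the integral, the leading term of ∫_1^n (log x)^4 dx is n · (log n)^4 (by repeated integration by parts; each step lowers the log-exponent and produces a relatively O(1/log n) correction). Hence S_n ~ n · (log n)^4.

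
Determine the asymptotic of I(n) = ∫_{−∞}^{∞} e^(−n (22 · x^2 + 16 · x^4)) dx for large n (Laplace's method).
I(n) ~ sqrt(π/(22n))

φ(x) = 22 · x^2 + 16 · x^4 has its unique global minimum at x* = 0 (since φ'(x) = 44x + 64x^3 = 0 only at x = 0 for real x with both coefficients positive, and φ → ∞ as |x| → ∞). At x* = 0, φ(0) = 0 and φ''(0) = 44. Laplace's method then gives
  I(n) ~ sqrt(2π / (n · φ''(0))) · e^(−n φ(0)) = sqrt(2π / (44n)) = sqrt(π/(22n)).
The 16 · x^4 term contributes only at subleading order (an O(1/n) relative correction).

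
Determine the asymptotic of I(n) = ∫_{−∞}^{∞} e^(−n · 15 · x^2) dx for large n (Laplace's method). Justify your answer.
I(n) = sqrt(π/(15n))

Here φ(x) = 15 · x^2 has its unique minimum at x* = 0 with φ(x*) = 0 and φ''(x*) = 30. Laplace's method gives
  I(n) ~ e^(−n φ(x*)) · sqrt(2π / (n · φ''(x*))) = sqrt(2π / (30n)) = sqrt(π/(15n)).
This is exact: substituting u = (x − 0)·sqrt(15n) gives I(n) = (1/sqrt(15n)) ∫_{−∞}^{∞} e^(−u^2) du = sqrt(π/(15n)).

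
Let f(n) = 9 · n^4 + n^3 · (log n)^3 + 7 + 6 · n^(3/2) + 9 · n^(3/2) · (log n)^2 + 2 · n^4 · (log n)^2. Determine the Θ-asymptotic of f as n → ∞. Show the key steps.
f(n) ∈ Θ(n^4 · (log n)^2)

Compare the terms by growth order. For large n, n^a · (log n)^b dominates n^a' · (log n)^b' iff a > a', or (a = a' and b > b'). Ranking the 6 terms shows the dominant one is 2 · n^4 · (log n)^2. Hence f(n) ∈ Θ(n^4 · (log n)^2).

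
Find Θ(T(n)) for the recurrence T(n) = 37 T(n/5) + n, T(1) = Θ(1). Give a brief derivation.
T(n) = Θ(n^(log_5 37))

Master theorem: compare f(n) = n to n^(log_5 37) where log_5 37 ≈ 2.244. Since 1 < log_5 37, we have f(n) = O(n^(log_5 37 − ε)) for some ε > 0 — Case 1. Hence T(n) = Θ(n^(log_5 37)).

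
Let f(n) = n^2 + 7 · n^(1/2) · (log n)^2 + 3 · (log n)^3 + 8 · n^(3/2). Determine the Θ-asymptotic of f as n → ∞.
f(n) ∈ Θ(n^2)

Compare the terms by growth order. For large n, n^a · (log n)^b dominates n^a' · (log n)^b' iff a > a', or (a = a' and b > b'). Ranking the 4 terms shows the dominant one is n^2. Hence f(n) ∈ Θ(n^2).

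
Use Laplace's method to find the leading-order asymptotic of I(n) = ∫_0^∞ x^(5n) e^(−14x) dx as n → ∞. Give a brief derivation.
I(n) ~ (sqrt(2π·5n) / 14) · (5n/(14e))^(5n)

Write the integrand as exp(5n ln x − 14x) and set f(x) = 5n ln x − 14x. Then f'(x) = 5n/x − 14 = 0 at x* = 5n/14, and f''(x*) = −5n/x*^2 = −14^2/(5n). Laplace's method (interior maximum) gives
  I(n) ~ e^(f(x*)) · sqrt(2π / |f''(x*)|)
        = exp(5n ln(5n/14) − 5n) · sqrt(2π · 5n / 14^2)
        = (5n/14)^(5n) e^(−5n) · sqrt(2π·5n) / 14
        = (sqrt(2π·5n) / 14) · (5n/(14e))^(5n).
This matches Γ(5n+1)/14^(5n+1) with Stirling applied to Γ.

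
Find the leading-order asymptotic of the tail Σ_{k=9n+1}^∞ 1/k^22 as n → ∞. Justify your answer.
Σ_{k>9n} 1/k^22 ~ 1/(21 · (9n)^21)

Compare to the integral: ∫_{9n}^∞ x^(−22) dx = [−x^(−21)/21]_{9n}^∞ = 1/((22−1)·(9n)^21). Euler-Maclaurin then gives
  Σ_{k>9n} 1/k^22 = ∫_{9n}^∞ dx/x^22 − 1/(2·(9n)^22) + O(1/(9n)^23).
(Equivalently this is ζ(22) − Σ_{k≤9n} 1/k^22.)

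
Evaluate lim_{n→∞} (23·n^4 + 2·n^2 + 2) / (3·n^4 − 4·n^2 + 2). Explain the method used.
lim = 23/3

For large n the leading n^4 terms dominate both numerator and denominator. Dividing top and bottom by n^4, every other term tends to 0, leaving 23/3.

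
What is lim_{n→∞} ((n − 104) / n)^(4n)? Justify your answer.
lim = e^(−416)

Rewrite as (1 − 104/n)^(4n). By the standard limit (1 + x/n)^n → e^x, we have (1 − 104/n)^n → e^(−104), and raising to the 4th power gives e^(−416).
More precisely, ln[(1 − 104/n)^(4n)] = 4n · ln(1 − 104/n) = 4n · (-104/n + O(1/n^2)) = -416 + O(1/n) → -416.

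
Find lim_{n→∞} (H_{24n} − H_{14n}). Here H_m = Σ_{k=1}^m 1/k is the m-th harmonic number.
lim = ln(24/14) = ln(12/7)

Euler-Maclaurin gives H_m = ln m + γ + 1/(2m) + O(1/m^2). The γ and O(1/m) terms cancel in the difference:
  H_{24n} − H_{14n} = ln(24n) − ln(14n) + O(1/n) = ln(24/14) + O(1/n).
Hence the limit is ln(24/14) = ln(12/7).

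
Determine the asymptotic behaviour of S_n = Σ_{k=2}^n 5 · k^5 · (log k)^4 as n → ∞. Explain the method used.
S_n ~ 5 · n^6 · (log n)^4 / 6

By integral comparison, S_n = ∫_1^n 5 · x^5 · (log x)^4 dx + O(n^5 · (log n)^4). For the integral, the leading term of ∫_1^n x^5 (log x)^4 dx is n^6/6 · (log n)^4 (by repeated integration by parts; each step lowers the log-exponent and produces a relatively O(1/log n) correction). Hence S_n ~ 5 · n^6 · (log n)^4 / 6.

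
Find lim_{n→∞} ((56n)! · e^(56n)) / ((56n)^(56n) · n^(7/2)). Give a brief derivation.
lim = 0

Stirling: (56n)! ~ sqrt(2π·56n) · (56n/e)^(56n). Hence
  (56n)! · e^(56n) / (56n)^(56n) ~ sqrt(2π·56n).
Dividing by n^(7/2): sqrt(2π·56n) / n^(7/2) = sqrt(2π·56) · n^((1−7)/2), so the expression behaves like sqrt(2π·56) · n^((1−7)/2) → 0.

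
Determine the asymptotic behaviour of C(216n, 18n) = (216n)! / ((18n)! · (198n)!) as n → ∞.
C(216n, 18n) ~ (8916100448256/285311670611)^(18n) · sqrt(6/(11π·18n))

Write N = 18n. Apply Stirling to each factorial:
  (12N)! ~ sqrt(2π·12N) · (12N/e)^(12N),
  N! ~ sqrt(2π N) · (N/e)^N,
  (11N)! ~ sqrt(2π·11N) · (11N/e)^(11N).
The exponential factors combine to (12N)^(12N) / (N^N · (11N)^(11N)) = 12^(12N)/11^(11N) = (12^12/11^11)^N = (8916100448256/285311670611)^N.
The square-root prefactors combine to sqrt(2π·12N) / (sqrt(2π N)·sqrt(2π·11N)) = sqrt(12 / (2π·11·N)) = sqrt(6/(11π·18n)).
Substituting N = 18n: C(216n, 18n) ~ (8916100448256/285311670611)^(18n) · sqrt(6/(11π·18n)).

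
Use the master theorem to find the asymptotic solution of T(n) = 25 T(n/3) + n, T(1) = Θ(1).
T(n) = Θ(n^(log_3 25))

Master theorem: compare f(n) = n to n^(log_3 25) where log_3 25 ≈ 2.930. Since 1 < log_3 25, we have f(n) = O(n^(log_3 25 − ε)) for some ε > 0 — Case 1. Hence T(n) = Θ(n^(log_3 25)).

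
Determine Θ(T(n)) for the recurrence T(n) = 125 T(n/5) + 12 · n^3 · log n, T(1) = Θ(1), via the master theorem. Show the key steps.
T(n) = Θ(n^3 · (log n)^2)

Here log_5 125 = 3 and f(n) = 12 · n^3 · log n = Θ(n^(log_5 125) · (log n)^1). This is the extended Case 2 of the master theorem (f matches the critical exponent up to log factors), giving T(n) = Θ(n^(log_5 125) · (log n)^(1+1)) = Θ(n^3 · (log n)^2).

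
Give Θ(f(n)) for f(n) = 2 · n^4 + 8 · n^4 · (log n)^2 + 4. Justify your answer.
f(n) ∈ Θ(n^4 · (log n)^2)

Compare the terms by growth order. For large n, n^a · (log n)^b dominates n^a' · (log n)^b' iff a > a', or (a = a' and b > b'). Ranking the 3 terms shows the dominant one is 8 · n^4 · (log n)^2. Hence f(n) ∈ Θ(n^4 · (log n)^2).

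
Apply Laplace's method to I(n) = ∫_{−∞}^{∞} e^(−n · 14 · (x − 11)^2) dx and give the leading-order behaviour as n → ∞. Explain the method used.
I(n) = sqrt(π/(14n))

Here φ(x) = 14 · (x − 11)^2 has its unique minimum at x* = 11 with φ(x*) = 0 and φ''(x*) = 28. Laplace's method gives
  I(n) ~ e^(−n φ(x*)) · sqrt(2π / (n · φ''(x*))) = sqrt(2π / (28n)) = sqrt(π/(14n)).
This is exact: substituting u = (x − 11)·sqrt(14n) gives I(n) = (1/sqrt(14n)) ∫_{−∞}^{∞} e^(−u^2) du = sqrt(π/(14n)).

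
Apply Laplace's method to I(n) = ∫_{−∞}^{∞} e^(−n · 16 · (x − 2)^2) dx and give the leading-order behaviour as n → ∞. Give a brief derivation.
I(n) = sqrt(π/(16n))

Here φ(x) = 16 · (x − 2)^2 has its unique minimum at x* = 2 with φ(x*) = 0 and φ''(x*) = 32. Laplace's method gives
  I(n) ~ e^(−n φ(x*)) · sqrt(2π / (n · φ''(x*))) = sqrt(2π / (32n)) = sqrt(π/(16n)).
This is exact: substituting u = (x − 2)·sqrt(16n) gives I(n) = (1/sqrt(16n)) ∫_{−∞}^{∞} e^(−u^2) du = sqrt(π/(16n)).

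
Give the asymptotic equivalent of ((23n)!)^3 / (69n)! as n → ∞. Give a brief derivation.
((23n)!)^3/(69n)! ~ ((2π·23n)^(2/2) / sqrt(3)) · 3^(−3·23n)  →  0

Write N = 23n. Stirling: N! ~ sqrt(2π N)(N/e)^N and (3N)! ~ sqrt(2π·3N)·(3N/e)^(3N).
  (N!)^3/(3N)! ~ (2π N)^(3/2) (N/e)^(3N) / [sqrt(2π·3N) (3N/e)^(3N)]
     = (2π N)^(3/2) / sqrt(2π·3N) · (N/(3N))^(3N)
     = (2π N)^((3−1)/2) / sqrt(3) · 3^(−3N).
Since 3^3 > 1, the factor 3^(−3N) decays exponentially, so the ratio → 0. Substituting N = 23n gives the stated form.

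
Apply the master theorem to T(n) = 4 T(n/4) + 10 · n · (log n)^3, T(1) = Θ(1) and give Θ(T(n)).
T(n) = Θ(n · (log n)^4)

Here log_4 4 = 1 and f(n) = 10 · n · (log n)^3 = Θ(n^(log_4 4) · (log n)^3). This is the extended Case 2 of the master theorem (f matches the critical exponent up to log factors), giving T(n) = Θ(n^(log_4 4) · (log n)^(3+1)) = Θ(n · (log n)^4).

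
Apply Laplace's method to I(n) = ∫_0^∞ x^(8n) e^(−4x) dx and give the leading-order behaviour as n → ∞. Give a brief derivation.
I(n) ~ (sqrt(2π·8n) / 4) · (8n/(4e))^(8n)

Write the integrand as exp(8n ln x − 4x) and set f(x) = 8n ln x − 4x. Then f'(x) = 8n/x − 4 = 0 at x* = 8n/4, and f''(x*) = −8n/x*^2 = −4^2/(8n). Laplace's method (interior maximum) gives
  I(n) ~ e^(f(x*)) · sqrt(2π / |f''(x*)|)
        = exp(8n ln(8n/4) − 8n) · sqrt(2π · 8n / 4^2)
        = (8n/4)^(8n) e^(−8n) · sqrt(2π·8n) / 4
        = (sqrt(2π·8n) / 4) · (8n/(4e))^(8n).
This matches Γ(8n+1)/4^(8n+1) with Stirling applied to Γ.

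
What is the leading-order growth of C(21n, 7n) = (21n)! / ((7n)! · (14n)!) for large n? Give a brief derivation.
C(21n, 7n) ~ (27/4)^(7n) · sqrt(3/(4π·7n))

Write N = 7n. Apply Stirling to each factorial:
  (3N)! ~ sqrt(2π·3N) · (3N/e)^(3N),
  N! ~ sqrt(2π N) · (N/e)^N,
  (2N)! ~ sqrt(2π·2N) · (2N/e)^(2N).
The exponential factors combine to (3N)^(3N) / (N^N · (2N)^(2N)) = 3^(3N)/2^(2N) = (3^3/2^2)^N = (27/4)^N.
The square-root prefactors combine to sqrt(2π·3N) / (sqrt(2π N)·sqrt(2π·2N)) = sqrt(3 / (2π·2·N)) = sqrt(3/(4π·7n)).
Substituting N = 7n: C(21n, 7n) ~ (27/4)^(7n) · sqrt(3/(4π·7n)).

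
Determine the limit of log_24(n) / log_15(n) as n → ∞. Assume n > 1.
lim = ln(15) / ln(24) = log_24(15)

Change of base: log_24(n) = ln n / ln 24 and log_15(n) = ln n / ln 15. The ratio is (ln n / ln 24) · (ln 15 / ln n) = ln 15 / ln 24, a constant independent of n. So the limit is ln 15 / ln 24 = log_24(15).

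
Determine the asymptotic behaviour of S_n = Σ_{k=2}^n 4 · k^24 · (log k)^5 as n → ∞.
S_n ~ 4 · n^25 · (log n)^5 / 25

By integral comparison, S_n = ∫_1^n 4 · x^24 · (log x)^5 dx + O(n^24 · (log n)^5). For the integral, the leading term of ∫_1^n x^24 (log x)^5 dx is n^25/25 · (log n)^5 (by repeated integration by parts; each step lowers the log-exponent and produces a relatively O(1/log n) correction). Hence S_n ~ 4 · n^25 · (log n)^5 / 25.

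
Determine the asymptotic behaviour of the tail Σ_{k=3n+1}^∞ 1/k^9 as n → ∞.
Σ_{k>3n} 1/k^9 ~ 1/(8 · (3n)^8)

Compare to the integral: ∫_{3n}^∞ x^(−9) dx = [−x^(−8)/8]_{3n}^∞ = 1/((9−1)·(3n)^8). Euler-Maclaurin then gives
  Σ_{k>3n} 1/k^9 = ∫_{3n}^∞ dx/x^9 − 1/(2·(3n)^9) + O(1/(3n)^10).
(Equivalently this is ζ(9) − Σ_{k≤3n} 1/k^9.)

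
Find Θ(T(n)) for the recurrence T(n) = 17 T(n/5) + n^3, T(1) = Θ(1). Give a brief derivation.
T(n) = Θ(n^3)

log_5 17 ≈ 1.760. f(n) = n^3 dominates n^(log_5 17) since 3 > 1.760, and the regularity condition a·f(n/b) = 17·(n/5)^3 = (17/125)·n^3 ≤ c·f(n) holds with c = 17/125 ≈ 0.136 < 1. So this is Case 3: T(n) = Θ(f(n)) = Θ(n^3).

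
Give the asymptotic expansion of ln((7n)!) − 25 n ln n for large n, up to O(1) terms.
ln((7n)!) − 25 n ln n = −18 n ln n + 7(ln 7 − 1) n + (1/2) ln(2π·7n) + O(1/n)

Stirling: ln((7n)!) = 7n ln(7n) − 7n + (1/2) ln(2π·7n) + O(1/n).
Expand 7n ln(7n) = 7n (ln n + ln 7) = 7n ln n + 7n ln 7.
Subtract 25n ln n: leading term is (7 − 25) n ln n = −18 n ln n. The next term is 7n ln 7 − 7n = 7(ln 7 − 1) n. Then the (1/2) ln(2π·7n) correction.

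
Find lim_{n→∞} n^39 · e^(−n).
lim = 0

Exponentials with base > 1 dominate every fixed polynomial: for any fixed c, n^c / e^n → 0 as n → ∞ (e.g. by the ratio test, or since e^n grows faster than any power of n). Hence n^39 · e^(−n) = n^39 / e^n → 0.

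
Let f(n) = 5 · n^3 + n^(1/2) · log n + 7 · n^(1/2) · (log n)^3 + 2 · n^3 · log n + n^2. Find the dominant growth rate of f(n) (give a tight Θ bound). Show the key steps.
f(n) ∈ Θ(n^3 · log n)

Compare the terms by growth order. For large n, n^a · (log n)^b dominates n^a' · (log n)^b' iff a > a', or (a = a' and b > b'). Ranking the 5 terms shows the dominant one is 2 · n^3 · log n. Hence f(n) ∈ Θ(n^3 · log n).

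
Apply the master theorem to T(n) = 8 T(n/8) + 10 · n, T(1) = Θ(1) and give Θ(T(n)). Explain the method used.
T(n) = Θ(n log n)

log_8 8 = 1, and f(n) = 10 · n = Θ(n^(log_8 8)). This is Case 2 of the master theorem: T(n) = Θ(f(n) · log n) = Θ(n log n).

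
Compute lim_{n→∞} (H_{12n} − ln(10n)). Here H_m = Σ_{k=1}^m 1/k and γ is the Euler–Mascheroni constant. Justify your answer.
lim = ln(6/5) + γ

By Euler-Maclaurin, H_m = ln m + γ + O(1/m). So
  H_{12n} − ln(10n) = ln(12n) + γ − ln(10n) + O(1/n)
                       = ln(12/10) + γ + O(1/n).
Hence the limit is ln(12/10) + γ (= ln(6/5)).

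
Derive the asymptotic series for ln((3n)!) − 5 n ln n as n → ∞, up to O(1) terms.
ln((3n)!) − 5 n ln n = −2 n ln n + 3(ln 3 − 1) n + (1/2) ln(2π·3n) + O(1/n)

Stirling: ln((3n)!) = 3n ln(3n) − 3n + (1/2) ln(2π·3n) + O(1/n).
Expand 3n ln(3n) = 3n (ln n + ln 3) = 3n ln n + 3n ln 3.
Subtract 5n ln n: leading term is (3 − 5) n ln n = −2 n ln n. The next term is 3n ln 3 − 3n = 3(ln 3 − 1) n. Then the (1/2) ln(2π·3n) correction.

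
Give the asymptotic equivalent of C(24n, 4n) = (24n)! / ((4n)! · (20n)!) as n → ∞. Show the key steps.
C(24n, 4n) ~ (46656/3125)^(4n) · sqrt(3/(5π·4n))

Write N = 4n. Apply Stirling to each factorial:
  (6N)! ~ sqrt(2π·6N) · (6N/e)^(6N),
  N! ~ sqrt(2π N) · (N/e)^N,
  (5N)! ~ sqrt(2π·5N) · (5N/e)^(5N).
The exponential factors combine to (6N)^(6N) / (N^N · (5N)^(5N)) = 6^(6N)/5^(5N) = (6^6/5^5)^N = (46656/3125)^N.
The square-root prefactors combine to sqrt(2π·6N) / (sqrt(2π N)·sqrt(2π·5N)) = sqrt(6 / (2π·5·N)) = sqrt(3/(5π·4n)).
Substituting N = 4n: C(24n, 4n) ~ (46656/3125)^(4n) · sqrt(3/(5π·4n)).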